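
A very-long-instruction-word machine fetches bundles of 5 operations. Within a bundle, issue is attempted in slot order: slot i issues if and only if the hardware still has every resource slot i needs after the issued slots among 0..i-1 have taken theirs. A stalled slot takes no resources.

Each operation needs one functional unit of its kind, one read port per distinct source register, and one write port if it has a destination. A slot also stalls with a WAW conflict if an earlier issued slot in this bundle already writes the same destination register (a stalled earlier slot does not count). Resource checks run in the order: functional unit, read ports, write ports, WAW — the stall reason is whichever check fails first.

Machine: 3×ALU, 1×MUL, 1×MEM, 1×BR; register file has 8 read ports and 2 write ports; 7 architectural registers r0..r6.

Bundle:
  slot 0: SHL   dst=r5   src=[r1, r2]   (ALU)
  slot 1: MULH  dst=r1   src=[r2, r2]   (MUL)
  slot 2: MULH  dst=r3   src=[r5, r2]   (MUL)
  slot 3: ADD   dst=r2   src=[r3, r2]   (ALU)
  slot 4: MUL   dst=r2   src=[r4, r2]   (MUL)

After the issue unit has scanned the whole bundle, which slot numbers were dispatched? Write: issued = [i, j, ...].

issued = [0, 1]

  0. ALU→r5 ⇒ go  {2A/1Mu/1Ld/1B | 6r 1w}
  1. MUL→r1 ⇒ go  {2A/0Mu/1Ld/1B | 5r 0w}
  2. MUL→r3 ⇒ no(FU)  {2A/0Mu/1Ld/1B | 5r 0w}
  3. ALU→r2 ⇒ no(WR_PORT)  {2A/0Mu/1Ld/1B | 5r 0w}
  4. MUL→r2 ⇒ no(FU)  {2A/0Mu/1Ld/1B | 5r 0w}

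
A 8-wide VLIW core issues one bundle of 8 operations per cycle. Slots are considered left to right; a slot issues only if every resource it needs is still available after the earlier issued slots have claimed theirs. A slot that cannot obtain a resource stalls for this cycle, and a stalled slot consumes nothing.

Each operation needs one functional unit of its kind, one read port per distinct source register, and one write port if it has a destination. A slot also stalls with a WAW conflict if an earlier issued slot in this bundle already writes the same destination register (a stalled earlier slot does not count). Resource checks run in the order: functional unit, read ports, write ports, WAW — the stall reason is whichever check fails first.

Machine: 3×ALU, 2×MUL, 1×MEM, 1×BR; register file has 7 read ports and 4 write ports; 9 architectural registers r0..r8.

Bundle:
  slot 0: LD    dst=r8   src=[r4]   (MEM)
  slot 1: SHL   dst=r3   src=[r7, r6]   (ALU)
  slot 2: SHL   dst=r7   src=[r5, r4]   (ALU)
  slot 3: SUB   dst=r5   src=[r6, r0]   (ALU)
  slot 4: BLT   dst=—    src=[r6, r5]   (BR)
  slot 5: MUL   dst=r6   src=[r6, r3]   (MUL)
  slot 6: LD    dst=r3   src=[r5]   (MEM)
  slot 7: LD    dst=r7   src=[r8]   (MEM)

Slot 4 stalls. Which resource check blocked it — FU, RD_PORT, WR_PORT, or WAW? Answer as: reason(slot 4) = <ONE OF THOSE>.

reason(slot 4) = RD_PORT

#0 MEM src=r4 dispatched  <A:3 Mu:2 Ld:0 B:1 rd:6 wr:3>
#1 ALU src=r7,r6 dispatched  <A:2 Mu:2 Ld:0 B:1 rd:4 wr:2>
#2 ALU src=r5,r4 dispatched  <A:1 Mu:2 Ld:0 B:1 rd:2 wr:1>
#3 ALU src=r6,r0 dispatched  <A:0 Mu:2 Ld:0 B:1 rd:0 wr:0>
#4 BR src=r6,r5 held:RD_PORT  <A:0 Mu:2 Ld:0 B:1 rd:0 wr:0>
#5 MUL src=r6,r3 held:RD_PORT  <A:0 Mu:2 Ld:0 B:1 rd:0 wr:0>
#6 MEM src=r5 held:FU  <A:0 Mu:2 Ld:0 B:1 rd:0 wr:0>
#7 MEM src=r8 held:FU  <A:0 Mu:2 Ld:0 B:1 rd:0 wr:0>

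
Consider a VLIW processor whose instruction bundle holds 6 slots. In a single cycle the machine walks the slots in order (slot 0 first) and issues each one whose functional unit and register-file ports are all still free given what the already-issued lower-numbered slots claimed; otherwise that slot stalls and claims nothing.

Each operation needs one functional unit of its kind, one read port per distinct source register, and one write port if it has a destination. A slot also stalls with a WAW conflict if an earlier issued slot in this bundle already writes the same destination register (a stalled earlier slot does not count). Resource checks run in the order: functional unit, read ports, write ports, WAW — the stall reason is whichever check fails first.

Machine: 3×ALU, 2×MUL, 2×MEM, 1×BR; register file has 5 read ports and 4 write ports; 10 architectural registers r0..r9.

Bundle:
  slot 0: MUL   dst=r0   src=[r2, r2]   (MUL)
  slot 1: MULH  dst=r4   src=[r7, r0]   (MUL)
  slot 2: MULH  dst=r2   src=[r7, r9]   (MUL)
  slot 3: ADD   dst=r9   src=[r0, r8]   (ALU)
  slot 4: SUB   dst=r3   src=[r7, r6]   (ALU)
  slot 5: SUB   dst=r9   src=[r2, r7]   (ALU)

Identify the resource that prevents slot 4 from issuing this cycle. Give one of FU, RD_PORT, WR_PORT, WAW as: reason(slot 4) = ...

reason(slot 4) = RD_PORT

slot 0 (MUL): ISSUE — free A3,Mu1,Ld2,B1 rp4 wp3
slot 1 (MUL): ISSUE — free A3,Mu0,Ld2,B1 rp2 wp2
slot 2 (MUL): stall FU — free A3,Mu0,Ld2,B1 rp2 wp2
slot 3 (ALU): ISSUE — free A2,Mu0,Ld2,B1 rp0 wp1
slot 4 (ALU): stall RD_PORT — free A2,Mu0,Ld2,B1 rp0 wp1
slot 5 (ALU): stall RD_PORT — free A2,Mu0,Ld2,B1 rp0 wp1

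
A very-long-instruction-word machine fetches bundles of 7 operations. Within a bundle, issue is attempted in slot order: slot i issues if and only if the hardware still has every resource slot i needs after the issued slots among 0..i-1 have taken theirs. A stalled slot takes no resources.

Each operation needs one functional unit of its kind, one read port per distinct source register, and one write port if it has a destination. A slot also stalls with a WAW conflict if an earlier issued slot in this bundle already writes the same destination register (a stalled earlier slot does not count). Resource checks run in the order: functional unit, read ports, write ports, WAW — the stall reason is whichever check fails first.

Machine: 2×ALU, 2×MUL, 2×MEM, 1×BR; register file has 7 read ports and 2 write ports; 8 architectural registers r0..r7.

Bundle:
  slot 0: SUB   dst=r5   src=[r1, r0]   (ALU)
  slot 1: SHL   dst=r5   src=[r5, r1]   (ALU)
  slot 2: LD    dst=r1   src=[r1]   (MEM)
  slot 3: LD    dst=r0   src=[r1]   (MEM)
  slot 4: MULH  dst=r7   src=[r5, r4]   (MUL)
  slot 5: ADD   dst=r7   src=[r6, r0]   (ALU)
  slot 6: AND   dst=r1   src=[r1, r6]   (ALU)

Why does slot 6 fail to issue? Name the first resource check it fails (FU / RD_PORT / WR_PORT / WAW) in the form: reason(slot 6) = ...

reason(slot 6) = WR_PORT

(0) want 1×ALU +2rd +1wr — yes → AL1|MU2|ME2|BR1|rd5|wr1
(1) want 1×ALU +2rd +1wr — WAW → AL1|MU2|ME2|BR1|rd5|wr1
(2) want 1×MEM +1rd +1wr — yes → AL1|MU2|ME1|BR1|rd4|wr0
(3) want 1×MEM +1rd +1wr — WR_PORT → AL1|MU2|ME1|BR1|rd4|wr0
(4) want 1×MUL +2rd +1wr — WR_PORT → AL1|MU2|ME1|BR1|rd4|wr0
(5) want 1×ALU +2rd +1wr — WR_PORT → AL1|MU2|ME1|BR1|rd4|wr0
(6) want 1×ALU +2rd +1wr — WR_PORT → AL1|MU2|ME1|BR1|rd4|wr0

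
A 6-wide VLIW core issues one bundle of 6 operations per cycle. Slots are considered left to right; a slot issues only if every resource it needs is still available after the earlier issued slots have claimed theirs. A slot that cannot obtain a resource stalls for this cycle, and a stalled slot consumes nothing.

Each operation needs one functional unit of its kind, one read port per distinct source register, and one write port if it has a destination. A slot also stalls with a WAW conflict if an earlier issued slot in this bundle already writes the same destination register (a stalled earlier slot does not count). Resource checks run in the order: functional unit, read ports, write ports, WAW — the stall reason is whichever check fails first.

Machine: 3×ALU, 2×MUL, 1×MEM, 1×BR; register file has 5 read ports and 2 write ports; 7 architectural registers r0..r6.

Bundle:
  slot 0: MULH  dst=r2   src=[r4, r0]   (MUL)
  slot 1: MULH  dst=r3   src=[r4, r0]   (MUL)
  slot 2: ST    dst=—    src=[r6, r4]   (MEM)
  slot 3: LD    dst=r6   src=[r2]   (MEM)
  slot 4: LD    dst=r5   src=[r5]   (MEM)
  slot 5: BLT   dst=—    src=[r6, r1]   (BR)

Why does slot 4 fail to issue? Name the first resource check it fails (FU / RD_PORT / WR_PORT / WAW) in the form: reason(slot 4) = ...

reason(slot 4) = WR_PORT

(0) want 1×MUL +2rd +1wr — yes → AL3|MU1|ME1|BR1|rd3|wr1
(1) want 1×MUL +2rd +1wr — yes → AL3|MU0|ME1|BR1|rd1|wr0
(2) want 1×MEM +2rd +0wr — RD_PORT → AL3|MU0|ME1|BR1|rd1|wr0
(3) want 1×MEM +1rd +1wr — WR_PORT → AL3|MU0|ME1|BR1|rd1|wr0
(4) want 1×MEM +1rd +1wr — WR_PORT → AL3|MU0|ME1|BR1|rd1|wr0
(5) want 1×BR +2rd +0wr — RD_PORT → AL3|MU0|ME1|BR1|rd1|wr0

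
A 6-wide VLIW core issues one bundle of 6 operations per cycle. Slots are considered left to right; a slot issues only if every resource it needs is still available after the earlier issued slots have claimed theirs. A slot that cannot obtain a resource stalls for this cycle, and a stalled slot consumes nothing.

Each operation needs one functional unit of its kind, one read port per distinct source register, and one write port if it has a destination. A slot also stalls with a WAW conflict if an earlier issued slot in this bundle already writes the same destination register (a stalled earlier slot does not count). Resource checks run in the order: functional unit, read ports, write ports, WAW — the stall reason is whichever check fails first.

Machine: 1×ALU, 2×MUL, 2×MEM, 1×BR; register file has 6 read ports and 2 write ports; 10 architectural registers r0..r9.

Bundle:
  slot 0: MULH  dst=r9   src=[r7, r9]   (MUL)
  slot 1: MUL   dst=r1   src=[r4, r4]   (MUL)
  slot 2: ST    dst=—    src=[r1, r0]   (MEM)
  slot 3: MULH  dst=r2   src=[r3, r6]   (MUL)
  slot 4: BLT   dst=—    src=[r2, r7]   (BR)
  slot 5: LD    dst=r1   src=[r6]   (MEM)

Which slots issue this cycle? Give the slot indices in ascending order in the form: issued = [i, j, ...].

issued = [0, 1, 2]

#0 MUL src=r7,r9 dispatched  <A:1 Mu:1 Ld:2 B:1 rd:4 wr:1>
#1 MUL src=r4,r4 dispatched  <A:1 Mu:0 Ld:2 B:1 rd:3 wr:0>
#2 MEM src=r1,r0 dispatched  <A:1 Mu:0 Ld:1 B:1 rd:1 wr:0>
#3 MUL src=r3,r6 held:FU  <A:1 Mu:0 Ld:1 B:1 rd:1 wr:0>
#4 BR src=r2,r7 held:RD_PORT  <A:1 Mu:0 Ld:1 B:1 rd:1 wr:0>
#5 MEM src=r6 held:WR_PORT  <A:1 Mu:0 Ld:1 B:1 rd:1 wr:0>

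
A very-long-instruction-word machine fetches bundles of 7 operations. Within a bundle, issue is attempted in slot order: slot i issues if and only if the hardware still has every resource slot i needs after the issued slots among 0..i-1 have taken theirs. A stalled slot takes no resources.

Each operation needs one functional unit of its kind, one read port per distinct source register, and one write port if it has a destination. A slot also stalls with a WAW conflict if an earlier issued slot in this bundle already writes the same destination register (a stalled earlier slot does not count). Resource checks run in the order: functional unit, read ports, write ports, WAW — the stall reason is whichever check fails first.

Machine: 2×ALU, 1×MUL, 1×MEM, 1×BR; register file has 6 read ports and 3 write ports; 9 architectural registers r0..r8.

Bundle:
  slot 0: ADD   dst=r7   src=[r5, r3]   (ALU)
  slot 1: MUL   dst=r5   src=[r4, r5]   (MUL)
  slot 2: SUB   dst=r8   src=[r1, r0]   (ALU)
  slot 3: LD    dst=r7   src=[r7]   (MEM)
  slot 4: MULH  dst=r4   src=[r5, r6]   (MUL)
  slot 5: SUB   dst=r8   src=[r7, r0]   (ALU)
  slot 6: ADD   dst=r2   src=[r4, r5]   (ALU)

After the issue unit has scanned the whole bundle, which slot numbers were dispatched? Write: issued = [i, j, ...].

[0] ALU needs rd=2 wr=1: ok; after: ALU=1 MUL=1 MEM=1 BR=1, R=4, W=2
[1] MUL needs rd=2 wr=1: ok; after: ALU=1 MUL=0 MEM=1 BR=1, R=2, W=1
[2] ALU needs rd=2 wr=1: ok; after: ALU=0 MUL=0 MEM=1 BR=1, R=0, W=0
[3] MEM needs rd=1 wr=1: RD_PORT; after: ALU=0 MUL=0 MEM=1 BR=1, R=0, W=0
[4] MUL needs rd=2 wr=1: FU; after: ALU=0 MUL=0 MEM=1 BR=1, R=0, W=0
[5] ALU needs rd=2 wr=1: FU; after: ALU=0 MUL=0 MEM=1 BR=1, R=0, W=0
[6] ALU needs rd=2 wr=1: FU; after: ALU=0 MUL=0 MEM=1 BR=1, R=0, W=0

issued = [0, 1, 2]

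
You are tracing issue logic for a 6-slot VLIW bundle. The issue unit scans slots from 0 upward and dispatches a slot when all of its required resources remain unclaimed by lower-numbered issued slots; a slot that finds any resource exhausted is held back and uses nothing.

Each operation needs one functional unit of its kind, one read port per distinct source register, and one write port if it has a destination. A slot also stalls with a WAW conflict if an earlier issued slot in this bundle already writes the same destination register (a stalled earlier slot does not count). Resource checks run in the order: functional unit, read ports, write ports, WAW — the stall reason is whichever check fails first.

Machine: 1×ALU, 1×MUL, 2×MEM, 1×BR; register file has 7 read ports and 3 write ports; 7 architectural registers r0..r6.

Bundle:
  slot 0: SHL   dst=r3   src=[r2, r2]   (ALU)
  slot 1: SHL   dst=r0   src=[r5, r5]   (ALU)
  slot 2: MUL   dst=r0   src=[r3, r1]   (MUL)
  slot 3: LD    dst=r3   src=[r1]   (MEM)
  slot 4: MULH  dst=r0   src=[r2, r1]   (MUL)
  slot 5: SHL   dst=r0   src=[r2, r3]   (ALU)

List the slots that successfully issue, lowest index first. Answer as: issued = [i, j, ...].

#0 ALU src=r2,r2 dispatched  <A:0 Mu:1 Ld:2 B:1 rd:6 wr:2>
#1 ALU src=r5,r5 held:FU  <A:0 Mu:1 Ld:2 B:1 rd:6 wr:2>
#2 MUL src=r3,r1 dispatched  <A:0 Mu:0 Ld:2 B:1 rd:4 wr:1>
#3 MEM src=r1 held:WAW  <A:0 Mu:0 Ld:2 B:1 rd:4 wr:1>
#4 MUL src=r2,r1 held:FU  <A:0 Mu:0 Ld:2 B:1 rd:4 wr:1>
#5 ALU src=r2,r3 held:FU  <A:0 Mu:0 Ld:2 B:1 rd:4 wr:1>

issued = [0, 2]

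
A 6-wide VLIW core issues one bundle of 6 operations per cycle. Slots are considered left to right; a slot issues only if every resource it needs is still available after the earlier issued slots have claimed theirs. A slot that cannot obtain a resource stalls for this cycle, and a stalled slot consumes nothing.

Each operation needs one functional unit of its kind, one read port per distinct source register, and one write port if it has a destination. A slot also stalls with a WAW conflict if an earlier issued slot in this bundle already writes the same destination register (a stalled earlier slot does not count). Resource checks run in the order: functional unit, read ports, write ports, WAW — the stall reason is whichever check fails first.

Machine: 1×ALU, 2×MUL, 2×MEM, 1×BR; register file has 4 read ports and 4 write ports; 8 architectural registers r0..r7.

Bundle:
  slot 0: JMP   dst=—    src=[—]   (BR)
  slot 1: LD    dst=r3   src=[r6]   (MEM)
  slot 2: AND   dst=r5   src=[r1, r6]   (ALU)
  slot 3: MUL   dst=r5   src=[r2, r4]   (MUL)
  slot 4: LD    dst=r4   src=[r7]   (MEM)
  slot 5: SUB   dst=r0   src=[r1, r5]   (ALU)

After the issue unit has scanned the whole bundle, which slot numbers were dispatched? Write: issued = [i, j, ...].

issued = [0, 1, 2, 4]

[0] BR needs rd=0 wr=0: ok; after: ALU=1 MUL=2 MEM=2 BR=0, R=4, W=4
[1] MEM needs rd=1 wr=1: ok; after: ALU=1 MUL=2 MEM=1 BR=0, R=3, W=3
[2] ALU needs rd=2 wr=1: ok; after: ALU=0 MUL=2 MEM=1 BR=0, R=1, W=2
[3] MUL needs rd=2 wr=1: RD_PORT; after: ALU=0 MUL=2 MEM=1 BR=0, R=1, W=2
[4] MEM needs rd=1 wr=1: ok; after: ALU=0 MUL=2 MEM=0 BR=0, R=0, W=1
[5] ALU needs rd=2 wr=1: FU; after: ALU=0 MUL=2 MEM=0 BR=0, R=0, W=1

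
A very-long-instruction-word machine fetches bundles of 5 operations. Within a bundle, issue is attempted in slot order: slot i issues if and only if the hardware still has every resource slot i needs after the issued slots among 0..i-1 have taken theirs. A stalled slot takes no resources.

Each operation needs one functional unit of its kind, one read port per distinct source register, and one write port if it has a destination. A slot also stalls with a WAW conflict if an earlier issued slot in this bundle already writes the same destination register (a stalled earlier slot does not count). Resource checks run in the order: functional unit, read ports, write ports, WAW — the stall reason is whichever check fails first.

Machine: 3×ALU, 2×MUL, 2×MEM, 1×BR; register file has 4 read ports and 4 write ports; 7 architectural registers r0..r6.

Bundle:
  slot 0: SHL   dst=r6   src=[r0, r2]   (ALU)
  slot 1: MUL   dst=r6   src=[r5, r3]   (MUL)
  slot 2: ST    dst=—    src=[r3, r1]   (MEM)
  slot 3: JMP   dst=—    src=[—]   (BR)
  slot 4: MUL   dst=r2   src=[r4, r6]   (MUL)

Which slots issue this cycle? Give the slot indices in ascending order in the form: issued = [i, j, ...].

  0. ALU→r6 ⇒ go  {2A/2Mu/2Ld/1B | 2r 3w}
  1. MUL→r6 ⇒ no(WAW)  {2A/2Mu/2Ld/1B | 2r 3w}
  2. MEM ⇒ go  {2A/2Mu/1Ld/1B | 0r 3w}
  3. BR ⇒ go  {2A/2Mu/1Ld/0B | 0r 3w}
  4. MUL→r2 ⇒ no(RD_PORT)  {2A/2Mu/1Ld/0B | 0r 3w}

issued = [0, 2, 3]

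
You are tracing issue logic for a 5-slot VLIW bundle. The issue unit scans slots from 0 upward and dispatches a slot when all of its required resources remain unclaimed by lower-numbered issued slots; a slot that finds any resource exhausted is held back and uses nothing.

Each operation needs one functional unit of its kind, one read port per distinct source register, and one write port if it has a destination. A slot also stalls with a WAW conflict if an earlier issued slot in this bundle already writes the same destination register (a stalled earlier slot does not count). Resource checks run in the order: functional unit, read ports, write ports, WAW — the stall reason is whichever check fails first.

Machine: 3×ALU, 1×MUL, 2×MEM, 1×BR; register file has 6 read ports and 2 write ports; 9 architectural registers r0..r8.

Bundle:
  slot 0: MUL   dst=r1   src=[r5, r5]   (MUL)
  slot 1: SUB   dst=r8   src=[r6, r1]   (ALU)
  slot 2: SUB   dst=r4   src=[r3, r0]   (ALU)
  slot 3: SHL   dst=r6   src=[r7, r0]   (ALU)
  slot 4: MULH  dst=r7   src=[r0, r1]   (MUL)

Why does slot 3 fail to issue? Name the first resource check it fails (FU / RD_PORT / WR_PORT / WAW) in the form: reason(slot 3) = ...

  0. MUL→r1 ⇒ go  {3A/0Mu/2Ld/1B | 5r 1w}
  1. ALU→r8 ⇒ go  {2A/0Mu/2Ld/1B | 3r 0w}
  2. ALU→r4 ⇒ no(WR_PORT)  {2A/0Mu/2Ld/1B | 3r 0w}
  3. ALU→r6 ⇒ no(WR_PORT)  {2A/0Mu/2Ld/1B | 3r 0w}
  4. MUL→r7 ⇒ no(FU)  {2A/0Mu/2Ld/1B | 3r 0w}

reason(slot 3) = WR_PORT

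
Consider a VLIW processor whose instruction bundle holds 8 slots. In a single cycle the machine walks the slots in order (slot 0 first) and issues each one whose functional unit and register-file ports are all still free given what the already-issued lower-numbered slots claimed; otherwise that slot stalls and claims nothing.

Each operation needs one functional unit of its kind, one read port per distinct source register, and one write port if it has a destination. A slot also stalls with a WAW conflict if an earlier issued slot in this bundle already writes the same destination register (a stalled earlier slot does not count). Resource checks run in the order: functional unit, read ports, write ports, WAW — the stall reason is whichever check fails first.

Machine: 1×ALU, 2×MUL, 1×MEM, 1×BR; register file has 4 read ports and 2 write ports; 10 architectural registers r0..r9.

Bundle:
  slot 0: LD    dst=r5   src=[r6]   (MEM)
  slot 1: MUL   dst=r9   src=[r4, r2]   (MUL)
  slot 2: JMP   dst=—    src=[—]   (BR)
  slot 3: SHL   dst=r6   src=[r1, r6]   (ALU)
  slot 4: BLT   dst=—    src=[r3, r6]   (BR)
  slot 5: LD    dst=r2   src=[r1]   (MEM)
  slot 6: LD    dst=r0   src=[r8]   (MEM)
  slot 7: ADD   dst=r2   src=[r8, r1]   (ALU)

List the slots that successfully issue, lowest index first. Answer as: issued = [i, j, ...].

#0 MEM src=r6 dispatched  <A:1 Mu:2 Ld:0 B:1 rd:3 wr:1>
#1 MUL src=r4,r2 dispatched  <A:1 Mu:1 Ld:0 B:1 rd:1 wr:0>
#2 BR src=- dispatched  <A:1 Mu:1 Ld:0 B:0 rd:1 wr:0>
#3 ALU src=r1,r6 held:RD_PORT  <A:1 Mu:1 Ld:0 B:0 rd:1 wr:0>
#4 BR src=r3,r6 held:FU  <A:1 Mu:1 Ld:0 B:0 rd:1 wr:0>
#5 MEM src=r1 held:FU  <A:1 Mu:1 Ld:0 B:0 rd:1 wr:0>
#6 MEM src=r8 held:FU  <A:1 Mu:1 Ld:0 B:0 rd:1 wr:0>
#7 ALU src=r8,r1 held:RD_PORT  <A:1 Mu:1 Ld:0 B:0 rd:1 wr:0>

issued = [0, 1, 2]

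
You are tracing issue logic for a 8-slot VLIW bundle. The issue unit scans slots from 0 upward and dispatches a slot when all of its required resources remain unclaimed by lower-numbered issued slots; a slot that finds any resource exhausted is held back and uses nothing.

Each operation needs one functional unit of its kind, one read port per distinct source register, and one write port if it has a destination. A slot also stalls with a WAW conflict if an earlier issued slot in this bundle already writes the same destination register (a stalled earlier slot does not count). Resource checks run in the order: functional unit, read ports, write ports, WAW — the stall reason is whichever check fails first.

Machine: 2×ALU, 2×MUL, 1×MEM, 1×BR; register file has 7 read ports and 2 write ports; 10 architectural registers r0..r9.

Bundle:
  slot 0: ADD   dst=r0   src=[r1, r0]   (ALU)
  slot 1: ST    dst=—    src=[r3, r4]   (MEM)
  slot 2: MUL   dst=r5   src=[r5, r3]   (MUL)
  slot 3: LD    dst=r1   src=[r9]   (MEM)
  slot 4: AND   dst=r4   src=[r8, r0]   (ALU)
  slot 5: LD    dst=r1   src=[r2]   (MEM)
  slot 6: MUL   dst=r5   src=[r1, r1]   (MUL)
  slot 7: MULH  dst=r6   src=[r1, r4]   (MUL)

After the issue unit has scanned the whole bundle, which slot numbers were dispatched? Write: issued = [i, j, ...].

issued = [0, 1, 2]

  0. ALU→r0 ⇒ go  {1A/2Mu/1Ld/1B | 5r 1w}
  1. MEM ⇒ go  {1A/2Mu/0Ld/1B | 3r 1w}
  2. MUL→r5 ⇒ go  {1A/1Mu/0Ld/1B | 1r 0w}
  3. MEM→r1 ⇒ no(FU)  {1A/1Mu/0Ld/1B | 1r 0w}
  4. ALU→r4 ⇒ no(RD_PORT)  {1A/1Mu/0Ld/1B | 1r 0w}
  5. MEM→r1 ⇒ no(FU)  {1A/1Mu/0Ld/1B | 1r 0w}
  6. MUL→r5 ⇒ no(WR_PORT)  {1A/1Mu/0Ld/1B | 1r 0w}
  7. MUL→r6 ⇒ no(RD_PORT)  {1A/1Mu/0Ld/1B | 1r 0w}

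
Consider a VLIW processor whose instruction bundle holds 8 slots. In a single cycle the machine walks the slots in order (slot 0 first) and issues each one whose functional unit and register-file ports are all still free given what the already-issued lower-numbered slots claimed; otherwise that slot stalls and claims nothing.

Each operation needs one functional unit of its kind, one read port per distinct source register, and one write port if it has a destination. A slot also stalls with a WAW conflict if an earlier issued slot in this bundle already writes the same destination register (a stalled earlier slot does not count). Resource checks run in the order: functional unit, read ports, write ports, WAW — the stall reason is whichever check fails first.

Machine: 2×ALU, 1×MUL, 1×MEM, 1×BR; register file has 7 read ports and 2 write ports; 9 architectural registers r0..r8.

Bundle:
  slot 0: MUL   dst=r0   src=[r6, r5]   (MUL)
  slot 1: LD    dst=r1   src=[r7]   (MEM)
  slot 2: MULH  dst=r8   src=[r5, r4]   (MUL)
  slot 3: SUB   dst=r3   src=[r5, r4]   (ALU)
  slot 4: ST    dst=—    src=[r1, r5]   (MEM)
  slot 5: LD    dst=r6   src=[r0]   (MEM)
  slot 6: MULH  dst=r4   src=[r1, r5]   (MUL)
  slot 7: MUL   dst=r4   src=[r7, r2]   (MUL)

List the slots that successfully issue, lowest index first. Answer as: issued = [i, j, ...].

[0] MUL needs rd=2 wr=1: ok; after: ALU=2 MUL=0 MEM=1 BR=1, R=5, W=1
[1] MEM needs rd=1 wr=1: ok; after: ALU=2 MUL=0 MEM=0 BR=1, R=4, W=0
[2] MUL needs rd=2 wr=1: FU; after: ALU=2 MUL=0 MEM=0 BR=1, R=4, W=0
[3] ALU needs rd=2 wr=1: WR_PORT; after: ALU=2 MUL=0 MEM=0 BR=1, R=4, W=0
[4] MEM needs rd=2 wr=0: FU; after: ALU=2 MUL=0 MEM=0 BR=1, R=4, W=0
[5] MEM needs rd=1 wr=1: FU; after: ALU=2 MUL=0 MEM=0 BR=1, R=4, W=0
[6] MUL needs rd=2 wr=1: FU; after: ALU=2 MUL=0 MEM=0 BR=1, R=4, W=0
[7] MUL needs rd=2 wr=1: FU; after: ALU=2 MUL=0 MEM=0 BR=1, R=4, W=0

issued = [0, 1]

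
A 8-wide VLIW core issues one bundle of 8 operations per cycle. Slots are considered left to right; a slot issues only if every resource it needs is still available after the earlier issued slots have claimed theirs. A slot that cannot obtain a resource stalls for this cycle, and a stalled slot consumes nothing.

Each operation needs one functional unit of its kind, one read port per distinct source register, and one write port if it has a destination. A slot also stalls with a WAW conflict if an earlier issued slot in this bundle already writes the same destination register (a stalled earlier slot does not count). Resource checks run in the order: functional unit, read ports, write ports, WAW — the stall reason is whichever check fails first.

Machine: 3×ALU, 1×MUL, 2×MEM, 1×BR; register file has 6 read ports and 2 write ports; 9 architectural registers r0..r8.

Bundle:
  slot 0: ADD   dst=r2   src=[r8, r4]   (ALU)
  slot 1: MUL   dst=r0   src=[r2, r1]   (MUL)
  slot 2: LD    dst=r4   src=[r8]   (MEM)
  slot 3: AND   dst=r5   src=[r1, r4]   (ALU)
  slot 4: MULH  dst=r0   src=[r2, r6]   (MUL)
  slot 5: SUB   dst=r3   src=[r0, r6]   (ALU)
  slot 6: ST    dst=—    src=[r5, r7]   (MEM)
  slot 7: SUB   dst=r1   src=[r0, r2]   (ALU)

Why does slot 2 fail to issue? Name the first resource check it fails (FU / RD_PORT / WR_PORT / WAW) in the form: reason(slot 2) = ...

reason(slot 2) = WR_PORT

slot 0 (ALU): ISSUE — free A2,Mu1,Ld2,B1 rp4 wp1
slot 1 (MUL): ISSUE — free A2,Mu0,Ld2,B1 rp2 wp0
slot 2 (MEM): stall WR_PORT — free A2,Mu0,Ld2,B1 rp2 wp0
slot 3 (ALU): stall WR_PORT — free A2,Mu0,Ld2,B1 rp2 wp0
slot 4 (MUL): stall FU — free A2,Mu0,Ld2,B1 rp2 wp0
slot 5 (ALU): stall WR_PORT — free A2,Mu0,Ld2,B1 rp2 wp0
slot 6 (MEM): ISSUE — free A2,Mu0,Ld1,B1 rp0 wp0
slot 7 (ALU): stall RD_PORT — free A2,Mu0,Ld1,B1 rp0 wp0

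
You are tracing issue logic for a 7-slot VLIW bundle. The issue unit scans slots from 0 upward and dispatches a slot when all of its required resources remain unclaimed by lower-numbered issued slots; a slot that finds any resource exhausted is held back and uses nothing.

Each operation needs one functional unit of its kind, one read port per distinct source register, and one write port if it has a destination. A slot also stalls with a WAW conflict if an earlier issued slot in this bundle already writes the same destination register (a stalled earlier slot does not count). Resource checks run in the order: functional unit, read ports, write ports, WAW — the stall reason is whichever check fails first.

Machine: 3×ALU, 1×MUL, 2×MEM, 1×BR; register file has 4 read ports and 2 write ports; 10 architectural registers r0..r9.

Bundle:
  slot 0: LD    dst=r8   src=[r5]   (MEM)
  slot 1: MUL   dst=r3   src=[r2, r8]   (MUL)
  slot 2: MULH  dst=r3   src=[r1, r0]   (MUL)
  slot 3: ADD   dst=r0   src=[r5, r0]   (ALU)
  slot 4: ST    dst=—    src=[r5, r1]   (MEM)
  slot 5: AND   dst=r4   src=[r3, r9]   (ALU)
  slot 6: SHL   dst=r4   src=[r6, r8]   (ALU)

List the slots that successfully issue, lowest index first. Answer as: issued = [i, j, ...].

slot 0 (MEM): ISSUE — free A3,Mu1,Ld1,B1 rp3 wp1
slot 1 (MUL): ISSUE — free A3,Mu0,Ld1,B1 rp1 wp0
slot 2 (MUL): stall FU — free A3,Mu0,Ld1,B1 rp1 wp0
slot 3 (ALU): stall RD_PORT — free A3,Mu0,Ld1,B1 rp1 wp0
slot 4 (MEM): stall RD_PORT — free A3,Mu0,Ld1,B1 rp1 wp0
slot 5 (ALU): stall RD_PORT — free A3,Mu0,Ld1,B1 rp1 wp0
slot 6 (ALU): stall RD_PORT — free A3,Mu0,Ld1,B1 rp1 wp0

issued = [0, 1]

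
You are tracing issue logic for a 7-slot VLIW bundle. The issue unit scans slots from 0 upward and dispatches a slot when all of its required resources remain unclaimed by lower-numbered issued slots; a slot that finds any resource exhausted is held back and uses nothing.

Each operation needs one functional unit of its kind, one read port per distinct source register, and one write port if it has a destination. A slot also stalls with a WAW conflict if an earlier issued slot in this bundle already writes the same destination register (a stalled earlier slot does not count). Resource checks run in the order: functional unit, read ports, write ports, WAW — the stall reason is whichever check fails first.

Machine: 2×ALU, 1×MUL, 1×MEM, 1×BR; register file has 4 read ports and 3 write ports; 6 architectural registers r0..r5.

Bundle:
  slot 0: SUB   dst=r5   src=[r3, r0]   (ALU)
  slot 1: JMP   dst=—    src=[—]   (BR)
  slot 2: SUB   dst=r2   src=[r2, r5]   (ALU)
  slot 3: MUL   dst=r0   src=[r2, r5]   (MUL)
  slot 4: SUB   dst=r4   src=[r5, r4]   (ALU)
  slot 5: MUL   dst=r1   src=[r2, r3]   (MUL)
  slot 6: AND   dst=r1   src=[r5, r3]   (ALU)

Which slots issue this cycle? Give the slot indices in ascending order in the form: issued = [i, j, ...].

slot 0 (ALU): ISSUE — free A1,Mu1,Ld1,B1 rp2 wp2
slot 1 (BR): ISSUE — free A1,Mu1,Ld1,B0 rp2 wp2
slot 2 (ALU): ISSUE — free A0,Mu1,Ld1,B0 rp0 wp1
slot 3 (MUL): stall RD_PORT — free A0,Mu1,Ld1,B0 rp0 wp1
slot 4 (ALU): stall FU — free A0,Mu1,Ld1,B0 rp0 wp1
slot 5 (MUL): stall RD_PORT — free A0,Mu1,Ld1,B0 rp0 wp1
slot 6 (ALU): stall FU — free A0,Mu1,Ld1,B0 rp0 wp1

issued = [0, 1, 2]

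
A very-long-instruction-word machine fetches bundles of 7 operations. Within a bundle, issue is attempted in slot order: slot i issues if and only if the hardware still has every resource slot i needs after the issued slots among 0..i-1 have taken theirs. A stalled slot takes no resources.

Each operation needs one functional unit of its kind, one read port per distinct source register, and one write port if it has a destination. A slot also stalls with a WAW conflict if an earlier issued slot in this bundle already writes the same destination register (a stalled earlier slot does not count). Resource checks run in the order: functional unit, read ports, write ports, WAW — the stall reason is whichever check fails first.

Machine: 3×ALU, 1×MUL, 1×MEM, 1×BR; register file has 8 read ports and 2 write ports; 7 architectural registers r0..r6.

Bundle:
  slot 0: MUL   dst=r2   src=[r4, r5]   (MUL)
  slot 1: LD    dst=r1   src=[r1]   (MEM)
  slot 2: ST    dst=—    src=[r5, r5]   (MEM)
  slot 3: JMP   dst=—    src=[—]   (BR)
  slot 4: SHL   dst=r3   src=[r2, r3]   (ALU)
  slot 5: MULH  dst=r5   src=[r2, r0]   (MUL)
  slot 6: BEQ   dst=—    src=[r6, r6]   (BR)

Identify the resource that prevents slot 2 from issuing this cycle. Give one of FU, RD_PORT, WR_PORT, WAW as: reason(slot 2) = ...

reason(slot 2) = FU

[0] MUL needs rd=2 wr=1: ok; after: ALU=3 MUL=0 MEM=1 BR=1, R=6, W=1
[1] MEM needs rd=1 wr=1: ok; after: ALU=3 MUL=0 MEM=0 BR=1, R=5, W=0
[2] MEM needs rd=1 wr=0: FU; after: ALU=3 MUL=0 MEM=0 BR=1, R=5, W=0
[3] BR needs rd=0 wr=0: ok; after: ALU=3 MUL=0 MEM=0 BR=0, R=5, W=0
[4] ALU needs rd=2 wr=1: WR_PORT; after: ALU=3 MUL=0 MEM=0 BR=0, R=5, W=0
[5] MUL needs rd=2 wr=1: FU; after: ALU=3 MUL=0 MEM=0 BR=0, R=5, W=0
[6] BR needs rd=1 wr=0: FU; after: ALU=3 MUL=0 MEM=0 BR=0, R=5, W=0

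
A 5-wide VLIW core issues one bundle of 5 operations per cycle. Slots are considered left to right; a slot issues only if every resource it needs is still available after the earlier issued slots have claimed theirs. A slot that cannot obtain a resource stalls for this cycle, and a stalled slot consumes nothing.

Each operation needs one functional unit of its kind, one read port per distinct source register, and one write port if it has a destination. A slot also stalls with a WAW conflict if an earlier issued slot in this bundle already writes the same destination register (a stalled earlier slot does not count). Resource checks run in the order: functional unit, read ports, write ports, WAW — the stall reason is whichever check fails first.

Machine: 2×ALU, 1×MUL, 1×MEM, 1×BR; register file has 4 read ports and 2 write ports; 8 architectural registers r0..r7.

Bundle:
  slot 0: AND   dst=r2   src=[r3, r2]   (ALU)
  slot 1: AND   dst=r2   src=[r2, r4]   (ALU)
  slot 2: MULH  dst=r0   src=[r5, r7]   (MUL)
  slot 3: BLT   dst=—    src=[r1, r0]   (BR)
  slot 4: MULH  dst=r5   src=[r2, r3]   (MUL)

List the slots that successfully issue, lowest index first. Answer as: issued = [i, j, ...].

[0] ALU needs rd=2 wr=1: ok; after: ALU=1 MUL=1 MEM=1 BR=1, R=2, W=1
[1] ALU needs rd=2 wr=1: WAW; after: ALU=1 MUL=1 MEM=1 BR=1, R=2, W=1
[2] MUL needs rd=2 wr=1: ok; after: ALU=1 MUL=0 MEM=1 BR=1, R=0, W=0
[3] BR needs rd=2 wr=0: RD_PORT; after: ALU=1 MUL=0 MEM=1 BR=1, R=0, W=0
[4] MUL needs rd=2 wr=1: FU; after: ALU=1 MUL=0 MEM=1 BR=1, R=0, W=0

issued = [0, 2]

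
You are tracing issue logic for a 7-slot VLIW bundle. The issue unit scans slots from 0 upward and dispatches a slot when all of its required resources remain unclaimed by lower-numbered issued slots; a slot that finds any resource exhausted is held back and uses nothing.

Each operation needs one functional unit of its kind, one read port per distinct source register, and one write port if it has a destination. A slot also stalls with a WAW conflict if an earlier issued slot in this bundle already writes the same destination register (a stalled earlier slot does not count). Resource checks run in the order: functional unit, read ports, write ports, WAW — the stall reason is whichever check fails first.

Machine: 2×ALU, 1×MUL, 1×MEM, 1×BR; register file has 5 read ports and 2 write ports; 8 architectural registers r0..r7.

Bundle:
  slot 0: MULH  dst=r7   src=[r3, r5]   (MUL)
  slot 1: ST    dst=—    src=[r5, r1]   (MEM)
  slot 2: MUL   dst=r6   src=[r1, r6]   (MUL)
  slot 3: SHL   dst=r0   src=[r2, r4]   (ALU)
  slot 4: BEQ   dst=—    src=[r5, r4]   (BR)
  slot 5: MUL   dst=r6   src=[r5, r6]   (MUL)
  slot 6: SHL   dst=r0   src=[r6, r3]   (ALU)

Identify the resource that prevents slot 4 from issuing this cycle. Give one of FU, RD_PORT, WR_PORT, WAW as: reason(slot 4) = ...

  0. MUL→r7 ⇒ go  {2A/0Mu/1Ld/1B | 3r 1w}
  1. MEM ⇒ go  {2A/0Mu/0Ld/1B | 1r 1w}
  2. MUL→r6 ⇒ no(FU)  {2A/0Mu/0Ld/1B | 1r 1w}
  3. ALU→r0 ⇒ no(RD_PORT)  {2A/0Mu/0Ld/1B | 1r 1w}
  4. BR ⇒ no(RD_PORT)  {2A/0Mu/0Ld/1B | 1r 1w}
  5. MUL→r6 ⇒ no(FU)  {2A/0Mu/0Ld/1B | 1r 1w}
  6. ALU→r0 ⇒ no(RD_PORT)  {2A/0Mu/0Ld/1B | 1r 1w}

reason(slot 4) = RD_PORT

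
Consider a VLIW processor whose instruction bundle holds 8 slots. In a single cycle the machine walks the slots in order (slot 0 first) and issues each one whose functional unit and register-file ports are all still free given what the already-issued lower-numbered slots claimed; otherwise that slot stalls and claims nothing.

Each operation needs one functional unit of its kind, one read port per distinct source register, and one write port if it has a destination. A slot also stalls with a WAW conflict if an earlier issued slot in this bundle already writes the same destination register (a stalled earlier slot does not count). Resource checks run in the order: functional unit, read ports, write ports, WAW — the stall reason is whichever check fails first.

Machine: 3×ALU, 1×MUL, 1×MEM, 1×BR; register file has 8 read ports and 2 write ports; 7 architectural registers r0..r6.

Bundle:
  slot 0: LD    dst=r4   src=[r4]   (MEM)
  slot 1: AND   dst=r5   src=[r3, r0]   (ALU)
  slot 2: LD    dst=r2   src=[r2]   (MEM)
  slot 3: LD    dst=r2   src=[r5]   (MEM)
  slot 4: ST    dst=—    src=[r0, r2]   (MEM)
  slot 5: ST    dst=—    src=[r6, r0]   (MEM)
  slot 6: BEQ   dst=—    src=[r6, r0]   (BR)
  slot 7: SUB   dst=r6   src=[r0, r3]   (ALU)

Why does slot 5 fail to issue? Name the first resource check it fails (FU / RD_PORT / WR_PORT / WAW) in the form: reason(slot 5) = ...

[0] MEM needs rd=1 wr=1: ok; after: ALU=3 MUL=1 MEM=0 BR=1, R=7, W=1
[1] ALU needs rd=2 wr=1: ok; after: ALU=2 MUL=1 MEM=0 BR=1, R=5, W=0
[2] MEM needs rd=1 wr=1: FU; after: ALU=2 MUL=1 MEM=0 BR=1, R=5, W=0
[3] MEM needs rd=1 wr=1: FU; after: ALU=2 MUL=1 MEM=0 BR=1, R=5, W=0
[4] MEM needs rd=2 wr=0: FU; after: ALU=2 MUL=1 MEM=0 BR=1, R=5, W=0
[5] MEM needs rd=2 wr=0: FU; after: ALU=2 MUL=1 MEM=0 BR=1, R=5, W=0
[6] BR needs rd=2 wr=0: ok; after: ALU=2 MUL=1 MEM=0 BR=0, R=3, W=0
[7] ALU needs rd=2 wr=1: WR_PORT; after: ALU=2 MUL=1 MEM=0 BR=0, R=3, W=0

reason(slot 5) = FU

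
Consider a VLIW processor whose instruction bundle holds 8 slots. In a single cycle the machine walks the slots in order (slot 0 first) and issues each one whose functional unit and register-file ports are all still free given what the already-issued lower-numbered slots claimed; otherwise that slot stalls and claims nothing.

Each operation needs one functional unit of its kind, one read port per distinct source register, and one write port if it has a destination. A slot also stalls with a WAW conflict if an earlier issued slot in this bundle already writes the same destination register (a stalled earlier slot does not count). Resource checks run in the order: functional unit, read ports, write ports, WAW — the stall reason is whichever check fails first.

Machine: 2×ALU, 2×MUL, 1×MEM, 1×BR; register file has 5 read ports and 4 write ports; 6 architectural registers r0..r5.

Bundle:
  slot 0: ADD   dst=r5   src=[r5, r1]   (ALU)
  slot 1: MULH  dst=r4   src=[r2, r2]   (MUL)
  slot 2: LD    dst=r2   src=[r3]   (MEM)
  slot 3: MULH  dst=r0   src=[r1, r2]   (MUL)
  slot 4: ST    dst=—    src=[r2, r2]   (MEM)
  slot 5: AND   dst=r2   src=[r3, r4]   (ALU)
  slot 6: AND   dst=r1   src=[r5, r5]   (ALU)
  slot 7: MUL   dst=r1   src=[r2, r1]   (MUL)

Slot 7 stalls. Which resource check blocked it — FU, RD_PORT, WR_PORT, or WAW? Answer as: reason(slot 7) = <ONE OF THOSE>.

[0] ALU needs rd=2 wr=1: ok; after: ALU=1 MUL=2 MEM=1 BR=1, R=3, W=3
[1] MUL needs rd=1 wr=1: ok; after: ALU=1 MUL=1 MEM=1 BR=1, R=2, W=2
[2] MEM needs rd=1 wr=1: ok; after: ALU=1 MUL=1 MEM=0 BR=1, R=1, W=1
[3] MUL needs rd=2 wr=1: RD_PORT; after: ALU=1 MUL=1 MEM=0 BR=1, R=1, W=1
[4] MEM needs rd=1 wr=0: FU; after: ALU=1 MUL=1 MEM=0 BR=1, R=1, W=1
[5] ALU needs rd=2 wr=1: RD_PORT; after: ALU=1 MUL=1 MEM=0 BR=1, R=1, W=1
[6] ALU needs rd=1 wr=1: ok; after: ALU=0 MUL=1 MEM=0 BR=1, R=0, W=0
[7] MUL needs rd=2 wr=1: RD_PORT; after: ALU=0 MUL=1 MEM=0 BR=1, R=0, W=0

reason(slot 7) = RD_PORT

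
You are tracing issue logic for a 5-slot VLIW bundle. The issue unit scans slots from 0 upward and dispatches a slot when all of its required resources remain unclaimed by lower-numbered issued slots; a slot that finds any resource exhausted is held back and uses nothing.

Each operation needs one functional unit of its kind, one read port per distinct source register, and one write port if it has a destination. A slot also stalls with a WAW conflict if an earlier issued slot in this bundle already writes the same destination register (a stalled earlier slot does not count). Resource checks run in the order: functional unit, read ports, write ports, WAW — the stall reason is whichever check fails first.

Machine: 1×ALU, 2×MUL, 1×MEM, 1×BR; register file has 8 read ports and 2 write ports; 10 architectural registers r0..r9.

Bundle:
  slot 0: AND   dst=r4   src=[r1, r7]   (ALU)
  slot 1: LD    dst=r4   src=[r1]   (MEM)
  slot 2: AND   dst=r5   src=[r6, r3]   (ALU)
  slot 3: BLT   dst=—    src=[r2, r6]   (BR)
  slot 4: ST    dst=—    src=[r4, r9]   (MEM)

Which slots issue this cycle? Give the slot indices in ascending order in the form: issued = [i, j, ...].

issued = [0, 3, 4]

slot 0 (ALU): ISSUE — free A0,Mu2,Ld1,B1 rp6 wp1
slot 1 (MEM): stall WAW — free A0,Mu2,Ld1,B1 rp6 wp1
slot 2 (ALU): stall FU — free A0,Mu2,Ld1,B1 rp6 wp1
slot 3 (BR): ISSUE — free A0,Mu2,Ld1,B0 rp4 wp1
slot 4 (MEM): ISSUE — free A0,Mu2,Ld0,B0 rp2 wp1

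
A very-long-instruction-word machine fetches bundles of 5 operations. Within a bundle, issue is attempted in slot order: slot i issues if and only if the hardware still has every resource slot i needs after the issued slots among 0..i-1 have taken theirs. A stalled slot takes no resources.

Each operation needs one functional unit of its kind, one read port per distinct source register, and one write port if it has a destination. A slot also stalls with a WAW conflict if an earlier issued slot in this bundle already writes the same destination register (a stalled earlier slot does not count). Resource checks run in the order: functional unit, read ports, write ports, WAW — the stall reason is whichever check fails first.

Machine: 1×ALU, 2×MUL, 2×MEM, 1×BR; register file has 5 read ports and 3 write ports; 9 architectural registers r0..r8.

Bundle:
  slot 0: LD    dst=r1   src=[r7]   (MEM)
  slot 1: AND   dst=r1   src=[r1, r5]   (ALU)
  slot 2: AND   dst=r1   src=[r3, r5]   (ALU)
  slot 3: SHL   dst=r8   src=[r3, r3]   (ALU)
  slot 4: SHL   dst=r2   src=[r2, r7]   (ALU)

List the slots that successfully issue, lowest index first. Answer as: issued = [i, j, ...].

#0 MEM src=r7 dispatched  <A:1 Mu:2 Ld:1 B:1 rd:4 wr:2>
#1 ALU src=r1,r5 held:WAW  <A:1 Mu:2 Ld:1 B:1 rd:4 wr:2>
#2 ALU src=r3,r5 held:WAW  <A:1 Mu:2 Ld:1 B:1 rd:4 wr:2>
#3 ALU src=r3,r3 dispatched  <A:0 Mu:2 Ld:1 B:1 rd:3 wr:1>
#4 ALU src=r2,r7 held:FU  <A:0 Mu:2 Ld:1 B:1 rd:3 wr:1>

issued = [0, 3]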